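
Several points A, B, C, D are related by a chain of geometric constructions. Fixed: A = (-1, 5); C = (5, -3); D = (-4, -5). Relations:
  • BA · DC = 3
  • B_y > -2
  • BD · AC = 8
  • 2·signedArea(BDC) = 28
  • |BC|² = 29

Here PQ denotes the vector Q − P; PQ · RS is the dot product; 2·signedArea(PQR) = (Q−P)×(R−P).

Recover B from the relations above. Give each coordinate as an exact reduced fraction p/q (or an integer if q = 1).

1. B_x = 0  [BD · AC = 8 ∩ 2·signedArea(BDC) = 28]
2. B_y = -1  [BD · AC = 8 ∩ 2·signedArea(BDC) = 28]
   → B = (0, -1)

B = (0, -1)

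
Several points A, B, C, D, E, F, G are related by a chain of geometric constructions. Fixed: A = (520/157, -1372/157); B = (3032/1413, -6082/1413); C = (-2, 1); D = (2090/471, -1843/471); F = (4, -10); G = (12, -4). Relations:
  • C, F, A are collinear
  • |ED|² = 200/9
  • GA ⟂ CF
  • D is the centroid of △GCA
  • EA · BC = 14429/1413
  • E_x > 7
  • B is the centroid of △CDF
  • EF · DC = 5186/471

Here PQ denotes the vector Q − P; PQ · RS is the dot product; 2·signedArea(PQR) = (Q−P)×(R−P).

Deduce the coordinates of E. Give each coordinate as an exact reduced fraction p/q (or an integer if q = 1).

E = (8, -7)

1. E_x = 8  [EA · BC = 14429/1413 ∩ EF · DC = 5186/471]
2. E_y = -7  [EA · BC = 14429/1413 ∩ EF · DC = 5186/471]
   → E = (8, -7)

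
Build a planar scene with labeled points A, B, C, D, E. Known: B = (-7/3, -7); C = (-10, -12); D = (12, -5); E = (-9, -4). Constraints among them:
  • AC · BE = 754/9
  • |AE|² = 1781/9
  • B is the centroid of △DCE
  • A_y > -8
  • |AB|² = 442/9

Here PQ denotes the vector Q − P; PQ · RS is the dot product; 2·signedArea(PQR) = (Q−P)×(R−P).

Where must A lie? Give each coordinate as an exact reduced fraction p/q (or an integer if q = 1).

A = (14/3, -22/3)

1. A_x = 14/3  [line 20/3·x + -3·y + -478/9 = 0 ∩ |AE|² = 1781/9]
2. A_y = -22/3  [line 20/3·x + -3·y + -478/9 = 0 ∩ |AE|² = 1781/9]
   → A = (14/3, -22/3)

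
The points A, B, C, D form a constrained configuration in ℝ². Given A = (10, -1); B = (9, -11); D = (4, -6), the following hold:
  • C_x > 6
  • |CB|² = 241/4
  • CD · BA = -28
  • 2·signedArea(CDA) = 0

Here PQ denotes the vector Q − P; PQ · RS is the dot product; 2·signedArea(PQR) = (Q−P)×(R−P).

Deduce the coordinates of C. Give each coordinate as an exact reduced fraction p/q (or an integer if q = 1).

C = (7, -7/2)

1. C_x = 7  [2·signedArea(CDA) = 0 ∩ CD · BA = -28]
2. C_y = -7/2  [2·signedArea(CDA) = 0 ∩ CD · BA = -28]
   → C = (7, -7/2)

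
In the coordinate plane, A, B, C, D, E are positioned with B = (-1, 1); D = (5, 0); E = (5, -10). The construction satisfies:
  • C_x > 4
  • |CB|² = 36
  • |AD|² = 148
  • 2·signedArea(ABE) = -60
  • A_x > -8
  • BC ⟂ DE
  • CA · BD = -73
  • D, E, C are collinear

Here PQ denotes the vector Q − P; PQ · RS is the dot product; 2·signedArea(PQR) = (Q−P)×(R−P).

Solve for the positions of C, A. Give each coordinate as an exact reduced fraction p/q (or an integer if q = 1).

A = (-7, 2)
C = (5, 1)

1. C_x = 5  [D, E, C are collinear ∩ BC ⟂ DE]
2. C_y = 1  [D, E, C are collinear ∩ BC ⟂ DE]
   → C = (5, 1)
3. A_x = -7  [2·signedArea(ABE) = -60 ∩ CA · BD = -73]
4. A_y = 2  [2·signedArea(ABE) = -60 ∩ CA · BD = -73]
   → A = (-7, 2)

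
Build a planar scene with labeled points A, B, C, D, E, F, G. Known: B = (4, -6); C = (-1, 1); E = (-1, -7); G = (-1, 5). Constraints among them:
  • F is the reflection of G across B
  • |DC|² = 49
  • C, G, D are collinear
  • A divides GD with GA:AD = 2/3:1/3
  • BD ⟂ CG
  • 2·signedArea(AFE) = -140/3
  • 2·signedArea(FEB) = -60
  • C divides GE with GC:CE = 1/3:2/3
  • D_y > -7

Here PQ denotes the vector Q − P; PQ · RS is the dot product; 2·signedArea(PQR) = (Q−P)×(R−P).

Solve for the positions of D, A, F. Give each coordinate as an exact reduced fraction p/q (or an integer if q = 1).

1. D_x = -1  [C, G, D are collinear ∩ BD ⟂ CG]
2. D_y = -6  [C, G, D are collinear ∩ BD ⟂ CG]
   → D = (-1, -6)
3. A_x = -1  [A divides GD with GA:AD = 2/3:1/3]
4. A_y = -7/3  [A divides GD with GA:AD = 2/3:1/3]
   → A = (-1, -7/3)
5. F_x = 9  [F is the reflection of G across B]
6. F_y = -17  [F is the reflection of G across B]
   → F = (9, -17)

A = (-1, -7/3)
D = (-1, -6)
F = (9, -17)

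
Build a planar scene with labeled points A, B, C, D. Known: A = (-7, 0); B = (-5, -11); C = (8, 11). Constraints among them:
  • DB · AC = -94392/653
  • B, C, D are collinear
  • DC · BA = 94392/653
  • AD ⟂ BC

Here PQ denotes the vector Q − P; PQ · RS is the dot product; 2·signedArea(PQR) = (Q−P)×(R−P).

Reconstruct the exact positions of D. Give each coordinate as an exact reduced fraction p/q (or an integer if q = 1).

D = (-457/653, -2431/653)

1. D_x = -457/653  [B, C, D are collinear ∩ AD ⟂ BC]
2. D_y = -2431/653  [B, C, D are collinear ∩ AD ⟂ BC]
   → D = (-457/653, -2431/653)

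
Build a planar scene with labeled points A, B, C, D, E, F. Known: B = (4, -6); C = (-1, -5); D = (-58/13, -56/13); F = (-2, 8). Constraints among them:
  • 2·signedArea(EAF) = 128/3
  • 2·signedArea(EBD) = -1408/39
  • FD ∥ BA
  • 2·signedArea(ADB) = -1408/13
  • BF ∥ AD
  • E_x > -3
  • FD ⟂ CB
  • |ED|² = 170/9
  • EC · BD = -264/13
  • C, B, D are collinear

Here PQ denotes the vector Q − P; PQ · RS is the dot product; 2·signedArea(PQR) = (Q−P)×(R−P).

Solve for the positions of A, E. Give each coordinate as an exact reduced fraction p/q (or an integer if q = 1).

A = (20/13, -238/13)
E = (-97/39, -17/39)

1. A_x = 20/13  [BF ∥ AD ∩ FD ∥ BA]
2. A_y = -238/13  [BF ∥ AD ∩ FD ∥ BA]
   → A = (20/13, -238/13)
3. E_x = -97/39  [EC · BD = -264/13 ∩ 2·signedArea(EAF) = 128/3]
4. E_y = -17/39  [EC · BD = -264/13 ∩ 2·signedArea(EAF) = 128/3]
   → E = (-97/39, -17/39)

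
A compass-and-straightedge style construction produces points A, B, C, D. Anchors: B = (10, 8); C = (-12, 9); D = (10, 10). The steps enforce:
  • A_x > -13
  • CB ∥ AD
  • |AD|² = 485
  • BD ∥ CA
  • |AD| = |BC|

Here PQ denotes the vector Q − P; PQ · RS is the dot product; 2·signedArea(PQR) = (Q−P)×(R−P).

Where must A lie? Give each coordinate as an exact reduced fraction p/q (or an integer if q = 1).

1. A_x = -12  [CB ∥ AD ∩ BD ∥ CA]
2. A_y = 11  [CB ∥ AD ∩ BD ∥ CA]
   → A = (-12, 11)

A = (-12, 11)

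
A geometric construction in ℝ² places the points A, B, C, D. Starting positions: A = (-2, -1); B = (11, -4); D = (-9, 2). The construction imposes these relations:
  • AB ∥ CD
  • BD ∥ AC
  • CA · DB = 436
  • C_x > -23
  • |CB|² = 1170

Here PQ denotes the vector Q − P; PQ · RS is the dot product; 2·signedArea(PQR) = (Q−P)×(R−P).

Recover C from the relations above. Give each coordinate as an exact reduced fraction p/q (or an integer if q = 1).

1. C_x = -22  [AB ∥ CD ∩ BD ∥ AC]
2. C_y = 5  [AB ∥ CD ∩ BD ∥ AC]
   → C = (-22, 5)

C = (-22, 5)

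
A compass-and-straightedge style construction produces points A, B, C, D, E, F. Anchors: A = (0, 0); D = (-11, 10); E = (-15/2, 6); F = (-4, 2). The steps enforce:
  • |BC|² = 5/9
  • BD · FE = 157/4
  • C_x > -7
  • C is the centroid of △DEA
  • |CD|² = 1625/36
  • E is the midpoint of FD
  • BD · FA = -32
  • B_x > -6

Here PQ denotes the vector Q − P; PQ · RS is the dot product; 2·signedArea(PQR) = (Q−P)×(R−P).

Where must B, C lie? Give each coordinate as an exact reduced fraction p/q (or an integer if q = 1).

B = (-11/2, 5)
C = (-37/6, 16/3)

1. B_x = -11/2  [BD · FE = 157/4 ∩ BD · FA = -32]
2. B_y = 5  [BD · FE = 157/4 ∩ BD · FA = -32]
   → B = (-11/2, 5)
3. C_x = -37/6  [C is the centroid of △DEA]
4. C_y = 16/3  [C is the centroid of △DEA]
   → C = (-37/6, 16/3)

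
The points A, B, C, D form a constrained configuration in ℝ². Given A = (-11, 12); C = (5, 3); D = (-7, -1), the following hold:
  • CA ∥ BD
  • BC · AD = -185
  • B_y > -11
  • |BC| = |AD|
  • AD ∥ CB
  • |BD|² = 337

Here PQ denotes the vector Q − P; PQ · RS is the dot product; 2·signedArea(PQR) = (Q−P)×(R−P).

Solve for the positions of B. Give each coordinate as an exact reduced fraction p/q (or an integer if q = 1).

B = (9, -10)

1. B_x = 9  [CA ∥ BD ∩ AD ∥ CB]
2. B_y = -10  [CA ∥ BD ∩ AD ∥ CB]
   → B = (9, -10)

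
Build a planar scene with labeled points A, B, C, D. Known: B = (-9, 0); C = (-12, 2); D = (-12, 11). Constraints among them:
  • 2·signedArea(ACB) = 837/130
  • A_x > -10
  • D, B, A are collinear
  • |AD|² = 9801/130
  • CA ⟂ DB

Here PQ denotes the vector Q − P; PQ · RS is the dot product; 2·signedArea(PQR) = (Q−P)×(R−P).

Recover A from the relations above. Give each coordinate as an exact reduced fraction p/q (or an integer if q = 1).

1. A_x = -1263/130  [D, B, A are collinear ∩ CA ⟂ DB]
2. A_y = 341/130  [D, B, A are collinear ∩ CA ⟂ DB]
   → A = (-1263/130, 341/130)

A = (-1263/130, 341/130)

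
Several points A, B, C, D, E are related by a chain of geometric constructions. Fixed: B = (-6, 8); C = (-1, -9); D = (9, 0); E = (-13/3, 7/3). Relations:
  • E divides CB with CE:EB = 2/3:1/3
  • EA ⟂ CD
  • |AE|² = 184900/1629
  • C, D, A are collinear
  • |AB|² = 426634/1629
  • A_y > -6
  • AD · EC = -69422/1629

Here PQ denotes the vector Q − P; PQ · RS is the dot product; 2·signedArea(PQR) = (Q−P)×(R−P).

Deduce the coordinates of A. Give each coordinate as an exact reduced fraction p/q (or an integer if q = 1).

A = (1517/543, -1011/181)

1. A_x = 1517/543  [C, D, A are collinear ∩ EA ⟂ CD]
2. A_y = -1011/181  [C, D, A are collinear ∩ EA ⟂ CD]
   → A = (1517/543, -1011/181)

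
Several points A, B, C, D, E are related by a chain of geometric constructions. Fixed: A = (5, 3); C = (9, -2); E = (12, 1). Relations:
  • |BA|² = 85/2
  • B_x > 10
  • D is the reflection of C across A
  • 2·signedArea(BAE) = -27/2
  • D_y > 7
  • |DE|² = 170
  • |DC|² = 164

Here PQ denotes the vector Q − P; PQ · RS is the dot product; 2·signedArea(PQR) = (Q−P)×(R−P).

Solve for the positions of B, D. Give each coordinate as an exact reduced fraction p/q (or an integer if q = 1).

B = (21/2, -1/2)
D = (1, 8)

1. B_x = 21/2  [line 2·x + 7·y + -35/2 = 0 ∩ |BA|² = 85/2]
2. B_y = -1/2  [line 2·x + 7·y + -35/2 = 0 ∩ |BA|² = 85/2]
   → B = (21/2, -1/2)
3. D_x = 1  [D is the reflection of C across A]
4. D_y = 8  [D is the reflection of C across A]
   → D = (1, 8)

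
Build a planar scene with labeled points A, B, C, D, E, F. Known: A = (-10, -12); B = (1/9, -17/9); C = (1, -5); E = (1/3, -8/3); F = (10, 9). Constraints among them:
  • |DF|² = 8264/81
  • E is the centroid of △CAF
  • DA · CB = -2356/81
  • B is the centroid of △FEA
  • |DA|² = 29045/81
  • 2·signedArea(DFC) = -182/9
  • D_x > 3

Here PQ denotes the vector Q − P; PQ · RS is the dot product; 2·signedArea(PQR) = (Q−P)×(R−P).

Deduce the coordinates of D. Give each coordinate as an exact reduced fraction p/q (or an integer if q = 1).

D = (32/9, 11/9)

1. D_x = 32/9  [2·signedArea(DFC) = -182/9 ∩ DA · CB = -2356/81]
2. D_y = 11/9  [2·signedArea(DFC) = -182/9 ∩ DA · CB = -2356/81]
   → D = (32/9, 11/9)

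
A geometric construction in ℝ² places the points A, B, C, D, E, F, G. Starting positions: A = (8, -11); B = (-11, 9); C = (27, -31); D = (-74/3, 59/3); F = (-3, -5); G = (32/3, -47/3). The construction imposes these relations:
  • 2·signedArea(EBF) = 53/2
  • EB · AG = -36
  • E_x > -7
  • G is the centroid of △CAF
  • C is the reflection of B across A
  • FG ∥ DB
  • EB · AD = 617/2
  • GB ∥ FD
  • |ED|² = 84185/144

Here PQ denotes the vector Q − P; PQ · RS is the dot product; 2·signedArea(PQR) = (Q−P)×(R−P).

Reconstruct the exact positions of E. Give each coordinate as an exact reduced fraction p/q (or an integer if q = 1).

E = (-25/4, 4)

1. E_x = -25/4  [2·signedArea(EBF) = 53/2 ∩ EB · AG = -36]
2. E_y = 4  [2·signedArea(EBF) = 53/2 ∩ EB · AG = -36]
   → E = (-25/4, 4)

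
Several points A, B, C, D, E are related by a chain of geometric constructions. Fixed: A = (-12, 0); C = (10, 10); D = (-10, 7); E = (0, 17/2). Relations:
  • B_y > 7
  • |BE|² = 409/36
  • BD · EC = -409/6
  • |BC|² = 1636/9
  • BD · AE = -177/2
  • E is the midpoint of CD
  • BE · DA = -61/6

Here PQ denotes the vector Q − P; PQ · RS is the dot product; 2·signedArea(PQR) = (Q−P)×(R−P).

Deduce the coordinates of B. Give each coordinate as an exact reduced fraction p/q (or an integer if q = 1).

1. B_x = -10/3  [BD · AE = -177/2 ∩ BE · DA = -61/6]
2. B_y = 8  [BD · AE = -177/2 ∩ BE · DA = -61/6]
   → B = (-10/3, 8)

B = (-10/3, 8)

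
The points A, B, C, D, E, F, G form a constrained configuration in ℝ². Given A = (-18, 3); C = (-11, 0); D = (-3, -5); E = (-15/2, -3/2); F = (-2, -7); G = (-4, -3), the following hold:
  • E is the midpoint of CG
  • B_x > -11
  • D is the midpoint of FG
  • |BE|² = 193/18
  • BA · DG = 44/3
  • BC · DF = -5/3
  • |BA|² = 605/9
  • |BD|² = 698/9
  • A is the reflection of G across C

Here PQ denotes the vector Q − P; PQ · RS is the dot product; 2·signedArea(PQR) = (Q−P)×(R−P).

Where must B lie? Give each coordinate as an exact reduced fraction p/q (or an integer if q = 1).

B = (-32/3, -2/3)

1. B_x = -32/3  [line 1·x + -2·y + 28/3 = 0 ∩ |BA|² = 605/9]
2. B_y = -2/3  [line 1·x + -2·y + 28/3 = 0 ∩ |BA|² = 605/9]
   → B = (-32/3, -2/3)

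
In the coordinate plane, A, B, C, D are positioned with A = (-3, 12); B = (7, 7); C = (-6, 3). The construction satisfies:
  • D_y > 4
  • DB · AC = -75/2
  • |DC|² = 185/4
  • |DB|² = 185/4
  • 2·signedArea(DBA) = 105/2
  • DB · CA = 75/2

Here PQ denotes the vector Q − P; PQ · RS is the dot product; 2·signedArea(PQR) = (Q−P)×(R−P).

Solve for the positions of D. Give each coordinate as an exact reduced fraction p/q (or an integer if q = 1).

D = (1/2, 5)

1. D_x = 1/2  [DB · AC = -75/2 ∩ 2·signedArea(DBA) = 105/2]
2. D_y = 5  [DB · AC = -75/2 ∩ 2·signedArea(DBA) = 105/2]
   → D = (1/2, 5)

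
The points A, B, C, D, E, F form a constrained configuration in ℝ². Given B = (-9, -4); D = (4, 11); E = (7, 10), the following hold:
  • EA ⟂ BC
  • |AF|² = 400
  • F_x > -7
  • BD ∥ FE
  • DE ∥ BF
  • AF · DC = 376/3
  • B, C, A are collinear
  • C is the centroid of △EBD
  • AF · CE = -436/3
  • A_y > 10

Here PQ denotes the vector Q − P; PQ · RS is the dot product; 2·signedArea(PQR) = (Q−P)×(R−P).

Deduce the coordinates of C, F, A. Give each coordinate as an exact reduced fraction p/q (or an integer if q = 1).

A = (6, 11)
C = (2/3, 17/3)
F = (-6, -5)

1. C_x = 2/3  [C is the centroid of △EBD]
2. C_y = 17/3  [C is the centroid of △EBD]
   → C = (2/3, 17/3)
3. F_x = -6  [BD ∥ FE ∩ DE ∥ BF]
4. F_y = -5  [BD ∥ FE ∩ DE ∥ BF]
   → F = (-6, -5)
5. A_x = 6  [B, C, A are collinear ∩ EA ⟂ BC]
6. A_y = 11  [B, C, A are collinear ∩ EA ⟂ BC]
   → A = (6, 11)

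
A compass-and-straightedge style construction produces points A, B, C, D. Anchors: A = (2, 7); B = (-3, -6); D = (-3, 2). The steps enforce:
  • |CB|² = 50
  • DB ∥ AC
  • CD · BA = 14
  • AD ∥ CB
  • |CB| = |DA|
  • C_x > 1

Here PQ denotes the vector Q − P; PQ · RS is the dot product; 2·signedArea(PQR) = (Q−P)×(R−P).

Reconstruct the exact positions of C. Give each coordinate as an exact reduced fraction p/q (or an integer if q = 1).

C = (2, -1)

1. C_x = 2  [AD ∥ CB ∩ DB ∥ AC]
2. C_y = -1  [AD ∥ CB ∩ DB ∥ AC]
   → C = (2, -1)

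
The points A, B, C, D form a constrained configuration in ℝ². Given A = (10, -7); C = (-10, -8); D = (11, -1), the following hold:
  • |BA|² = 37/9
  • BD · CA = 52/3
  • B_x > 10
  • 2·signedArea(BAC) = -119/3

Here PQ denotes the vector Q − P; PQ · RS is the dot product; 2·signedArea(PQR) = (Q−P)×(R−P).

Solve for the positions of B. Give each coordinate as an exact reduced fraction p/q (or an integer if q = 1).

1. B_x = 31/3  [2·signedArea(BAC) = -119/3 ∩ BD · CA = 52/3]
2. B_y = -5  [2·signedArea(BAC) = -119/3 ∩ BD · CA = 52/3]
   → B = (31/3, -5)

B = (31/3, -5)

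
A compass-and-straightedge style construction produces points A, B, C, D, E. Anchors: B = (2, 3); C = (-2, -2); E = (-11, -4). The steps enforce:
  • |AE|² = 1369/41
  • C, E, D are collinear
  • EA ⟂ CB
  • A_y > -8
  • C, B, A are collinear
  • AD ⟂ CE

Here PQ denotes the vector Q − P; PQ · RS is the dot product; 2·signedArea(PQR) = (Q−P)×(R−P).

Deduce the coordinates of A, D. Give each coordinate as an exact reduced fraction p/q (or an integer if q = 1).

1. A_x = -266/41  [C, B, A are collinear ∩ EA ⟂ CB]
2. A_y = -312/41  [C, B, A are collinear ∩ EA ⟂ CB]
   → A = (-266/41, -312/41)
3. D_x = -26014/3485  [C, E, D are collinear ∩ AD ⟂ CE]
4. D_y = -11202/3485  [C, E, D are collinear ∩ AD ⟂ CE]
   → D = (-26014/3485, -11202/3485)

A = (-266/41, -312/41)
D = (-26014/3485, -11202/3485)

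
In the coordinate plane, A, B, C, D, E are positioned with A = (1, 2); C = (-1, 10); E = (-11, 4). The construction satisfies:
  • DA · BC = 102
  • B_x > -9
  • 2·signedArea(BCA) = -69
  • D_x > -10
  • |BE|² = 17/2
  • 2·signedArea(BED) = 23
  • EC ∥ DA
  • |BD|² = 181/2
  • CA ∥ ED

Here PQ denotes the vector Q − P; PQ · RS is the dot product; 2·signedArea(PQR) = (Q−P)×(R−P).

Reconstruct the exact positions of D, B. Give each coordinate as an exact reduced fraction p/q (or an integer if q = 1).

1. D_x = -9  [EC ∥ DA ∩ CA ∥ ED]
2. D_y = -4  [EC ∥ DA ∩ CA ∥ ED]
   → D = (-9, -4)
3. B_x = -17/2  [2·signedArea(BCA) = -69 ∩ DA · BC = 102]
4. B_y = 11/2  [2·signedArea(BCA) = -69 ∩ DA · BC = 102]
   → B = (-17/2, 11/2)

B = (-17/2, 11/2)
D = (-9, -4)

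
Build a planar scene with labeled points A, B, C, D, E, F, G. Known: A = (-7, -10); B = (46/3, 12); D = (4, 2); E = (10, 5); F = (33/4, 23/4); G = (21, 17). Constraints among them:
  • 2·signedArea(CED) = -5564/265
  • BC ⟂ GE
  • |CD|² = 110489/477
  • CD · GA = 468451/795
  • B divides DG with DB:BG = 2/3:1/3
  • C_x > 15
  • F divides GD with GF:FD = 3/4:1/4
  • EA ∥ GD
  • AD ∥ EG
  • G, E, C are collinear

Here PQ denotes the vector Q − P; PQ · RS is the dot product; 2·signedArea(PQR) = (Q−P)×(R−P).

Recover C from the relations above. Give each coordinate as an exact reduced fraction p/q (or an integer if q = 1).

C = (12658/795, 3037/265)

1. C_x = 12658/795  [G, E, C are collinear ∩ BC ⟂ GE]
2. C_y = 3037/265  [G, E, C are collinear ∩ BC ⟂ GE]
   → C = (12658/795, 3037/265)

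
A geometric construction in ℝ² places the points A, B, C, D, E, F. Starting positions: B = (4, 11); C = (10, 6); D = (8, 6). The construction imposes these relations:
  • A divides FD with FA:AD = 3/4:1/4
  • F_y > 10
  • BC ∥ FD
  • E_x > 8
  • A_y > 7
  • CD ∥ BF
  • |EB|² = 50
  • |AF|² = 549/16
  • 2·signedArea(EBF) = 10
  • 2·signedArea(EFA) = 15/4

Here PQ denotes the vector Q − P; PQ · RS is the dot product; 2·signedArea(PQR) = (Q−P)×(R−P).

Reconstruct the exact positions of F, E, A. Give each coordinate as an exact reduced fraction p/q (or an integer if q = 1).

1. F_x = 2  [BC ∥ FD ∩ CD ∥ BF]
2. F_y = 11  [BC ∥ FD ∩ CD ∥ BF]
   → F = (2, 11)
3. E_y = 6  [2·signedArea(EBF) = 10]
4. E_x = 9  [|EB|² = 50]
   → E = (9, 6)
5. A_x = 13/2  [2·signedArea(EFA) = 15/4 ∩ A divides FD with FA:AD = 3/4:1/4]
6. A_y = 29/4  [2·signedArea(EFA) = 15/4 ∩ A divides FD with FA:AD = 3/4:1/4]
   → A = (13/2, 29/4)

A = (13/2, 29/4)
E = (9, 6)
F = (2, 11)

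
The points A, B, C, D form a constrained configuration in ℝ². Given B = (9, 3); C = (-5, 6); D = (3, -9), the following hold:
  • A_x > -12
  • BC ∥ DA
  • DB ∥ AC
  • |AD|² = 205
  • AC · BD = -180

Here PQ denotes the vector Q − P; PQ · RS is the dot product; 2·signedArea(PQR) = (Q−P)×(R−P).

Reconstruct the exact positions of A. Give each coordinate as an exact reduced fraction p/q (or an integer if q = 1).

1. A_x = -11  [DB ∥ AC ∩ BC ∥ DA]
2. A_y = -6  [DB ∥ AC ∩ BC ∥ DA]
   → A = (-11, -6)

A = (-11, -6)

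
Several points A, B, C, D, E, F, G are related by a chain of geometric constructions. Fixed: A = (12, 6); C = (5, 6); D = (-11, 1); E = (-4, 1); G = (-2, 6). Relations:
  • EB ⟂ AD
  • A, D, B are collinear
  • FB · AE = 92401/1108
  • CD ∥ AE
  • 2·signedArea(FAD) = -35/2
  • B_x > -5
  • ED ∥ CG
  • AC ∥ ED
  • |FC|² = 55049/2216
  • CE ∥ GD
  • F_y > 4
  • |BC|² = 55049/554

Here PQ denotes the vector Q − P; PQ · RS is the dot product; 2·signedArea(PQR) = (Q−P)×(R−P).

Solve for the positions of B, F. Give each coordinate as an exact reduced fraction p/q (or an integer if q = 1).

B = (-2391/554, 1359/554)
F = (379/1108, 4683/1108)

1. B_x = -2391/554  [A, D, B are collinear ∩ EB ⟂ AD]
2. B_y = 1359/554  [A, D, B are collinear ∩ EB ⟂ AD]
   → B = (-2391/554, 1359/554)
3. F_x = 379/1108  [FB · AE = 92401/1108 ∩ 2·signedArea(FAD) = -35/2]
4. F_y = 4683/1108  [FB · AE = 92401/1108 ∩ 2·signedArea(FAD) = -35/2]
   → F = (379/1108, 4683/1108)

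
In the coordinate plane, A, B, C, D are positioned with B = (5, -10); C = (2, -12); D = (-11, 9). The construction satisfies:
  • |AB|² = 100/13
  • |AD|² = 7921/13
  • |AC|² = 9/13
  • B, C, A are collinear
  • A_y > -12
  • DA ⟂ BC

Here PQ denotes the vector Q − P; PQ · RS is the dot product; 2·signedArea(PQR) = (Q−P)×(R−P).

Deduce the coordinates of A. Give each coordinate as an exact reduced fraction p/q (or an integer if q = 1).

A = (35/13, -150/13)

1. A_x = 35/13  [B, C, A are collinear ∩ DA ⟂ BC]
2. A_y = -150/13  [B, C, A are collinear ∩ DA ⟂ BC]
   → A = (35/13, -150/13)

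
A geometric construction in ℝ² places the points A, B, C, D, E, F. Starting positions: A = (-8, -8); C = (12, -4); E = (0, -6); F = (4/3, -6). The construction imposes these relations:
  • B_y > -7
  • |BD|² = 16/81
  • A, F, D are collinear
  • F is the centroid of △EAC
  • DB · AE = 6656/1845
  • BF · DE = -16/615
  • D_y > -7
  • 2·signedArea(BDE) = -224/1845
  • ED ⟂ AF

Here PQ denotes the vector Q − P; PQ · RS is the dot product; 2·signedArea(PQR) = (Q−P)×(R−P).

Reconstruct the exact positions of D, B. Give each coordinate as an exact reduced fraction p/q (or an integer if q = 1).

B = (856/1845, -3746/615)
D = (12/205, -1286/205)

1. D_x = 12/205  [A, F, D are collinear ∩ ED ⟂ AF]
2. D_y = -1286/205  [A, F, D are collinear ∩ ED ⟂ AF]
   → D = (12/205, -1286/205)
3. B_x = 856/1845  [BF · DE = -16/615 ∩ DB · AE = 6656/1845]
4. B_y = -3746/615  [BF · DE = -16/615 ∩ DB · AE = 6656/1845]
   → B = (856/1845, -3746/615)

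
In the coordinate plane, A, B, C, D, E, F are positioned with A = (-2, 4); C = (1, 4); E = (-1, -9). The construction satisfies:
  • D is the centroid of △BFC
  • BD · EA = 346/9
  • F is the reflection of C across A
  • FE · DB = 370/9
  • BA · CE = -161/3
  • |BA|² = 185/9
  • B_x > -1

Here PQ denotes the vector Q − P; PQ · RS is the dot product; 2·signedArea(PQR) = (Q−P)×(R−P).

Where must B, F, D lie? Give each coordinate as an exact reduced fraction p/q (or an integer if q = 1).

B = (-2/3, -1/3)
D = (-14/9, 23/9)
F = (-5, 4)

1. B_x = -2/3  [line 2·x + 13·y + 17/3 = 0 ∩ |BA|² = 185/9]
2. B_y = -1/3  [line 2·x + 13·y + 17/3 = 0 ∩ |BA|² = 185/9]
   → B = (-2/3, -1/3)
3. F_x = -5  [F is the reflection of C across A]
4. F_y = 4  [F is the reflection of C across A]
   → F = (-5, 4)
5. D_x = -14/9  [BD · EA = 346/9 ∩ D is the centroid of △BFC]
6. D_y = 23/9  [BD · EA = 346/9 ∩ D is the centroid of △BFC]
   → D = (-14/9, 23/9)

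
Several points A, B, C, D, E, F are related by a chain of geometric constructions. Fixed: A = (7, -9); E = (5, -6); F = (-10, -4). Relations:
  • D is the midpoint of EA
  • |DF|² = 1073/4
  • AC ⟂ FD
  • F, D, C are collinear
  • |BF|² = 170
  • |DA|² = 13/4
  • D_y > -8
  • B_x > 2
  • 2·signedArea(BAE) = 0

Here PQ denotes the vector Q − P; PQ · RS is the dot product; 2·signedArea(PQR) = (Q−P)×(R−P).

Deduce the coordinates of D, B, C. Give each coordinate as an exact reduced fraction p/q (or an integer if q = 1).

1. D_x = 6  [D is the midpoint of EA]
2. D_y = -15/2  [D is the midpoint of EA]
   → D = (6, -15/2)
3. B_x = 3  [line -3·x + -2·y + 3 = 0 ∩ |BF|² = 170]
4. B_y = -3  [line -3·x + -2·y + 3 = 0 ∩ |BF|² = 170]
   → B = (3, -3)
5. C_x = 7798/1073  [F, D, C are collinear ∩ AC ⟂ FD]
6. C_y = -8345/1073  [F, D, C are collinear ∩ AC ⟂ FD]
   → C = (7798/1073, -8345/1073)

B = (3, -3)
C = (7798/1073, -8345/1073)
D = (6, -15/2)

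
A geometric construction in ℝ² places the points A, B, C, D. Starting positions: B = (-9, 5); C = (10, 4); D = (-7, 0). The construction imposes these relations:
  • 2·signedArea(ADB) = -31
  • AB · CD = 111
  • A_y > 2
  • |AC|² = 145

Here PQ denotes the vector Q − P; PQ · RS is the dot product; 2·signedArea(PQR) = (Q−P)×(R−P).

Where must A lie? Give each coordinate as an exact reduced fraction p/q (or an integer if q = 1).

A = (-2, 3)

1. A_x = -2  [2·signedArea(ADB) = -31 ∩ AB · CD = 111]
2. A_y = 3  [2·signedArea(ADB) = -31 ∩ AB · CD = 111]
   → A = (-2, 3)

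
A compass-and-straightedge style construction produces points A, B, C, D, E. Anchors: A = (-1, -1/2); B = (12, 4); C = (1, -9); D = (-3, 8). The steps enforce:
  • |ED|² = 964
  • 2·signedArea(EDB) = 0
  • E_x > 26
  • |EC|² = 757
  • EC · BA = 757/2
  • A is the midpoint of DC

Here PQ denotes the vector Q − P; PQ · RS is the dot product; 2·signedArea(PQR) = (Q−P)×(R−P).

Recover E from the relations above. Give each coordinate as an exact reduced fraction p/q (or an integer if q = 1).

1. E_x = 27  [2·signedArea(EDB) = 0 ∩ EC · BA = 757/2]
2. E_y = 0  [2·signedArea(EDB) = 0 ∩ EC · BA = 757/2]
   → E = (27, 0)

E = (27, 0)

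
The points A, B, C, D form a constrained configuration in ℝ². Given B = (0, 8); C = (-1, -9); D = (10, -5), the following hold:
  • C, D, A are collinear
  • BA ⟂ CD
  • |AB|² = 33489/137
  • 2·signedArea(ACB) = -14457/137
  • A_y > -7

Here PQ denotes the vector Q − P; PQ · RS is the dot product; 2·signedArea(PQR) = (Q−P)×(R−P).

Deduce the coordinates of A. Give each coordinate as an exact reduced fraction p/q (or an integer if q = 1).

1. A_x = 732/137  [C, D, A are collinear ∩ BA ⟂ CD]
2. A_y = -917/137  [C, D, A are collinear ∩ BA ⟂ CD]
   → A = (732/137, -917/137)

A = (732/137, -917/137)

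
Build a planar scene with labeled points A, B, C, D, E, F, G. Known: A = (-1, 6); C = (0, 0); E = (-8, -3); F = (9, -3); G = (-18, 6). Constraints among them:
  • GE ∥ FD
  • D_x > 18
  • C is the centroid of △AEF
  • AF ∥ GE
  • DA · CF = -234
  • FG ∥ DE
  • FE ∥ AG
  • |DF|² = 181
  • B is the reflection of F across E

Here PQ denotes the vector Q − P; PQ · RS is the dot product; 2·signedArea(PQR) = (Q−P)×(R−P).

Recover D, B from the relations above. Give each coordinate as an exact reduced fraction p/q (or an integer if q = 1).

1. D_x = 19  [FG ∥ DE ∩ GE ∥ FD]
2. D_y = -12  [FG ∥ DE ∩ GE ∥ FD]
   → D = (19, -12)
3. B_x = -25  [B is the reflection of F across E]
4. B_y = -3  [B is the reflection of F across E]
   → B = (-25, -3)

B = (-25, -3)
D = (19, -12)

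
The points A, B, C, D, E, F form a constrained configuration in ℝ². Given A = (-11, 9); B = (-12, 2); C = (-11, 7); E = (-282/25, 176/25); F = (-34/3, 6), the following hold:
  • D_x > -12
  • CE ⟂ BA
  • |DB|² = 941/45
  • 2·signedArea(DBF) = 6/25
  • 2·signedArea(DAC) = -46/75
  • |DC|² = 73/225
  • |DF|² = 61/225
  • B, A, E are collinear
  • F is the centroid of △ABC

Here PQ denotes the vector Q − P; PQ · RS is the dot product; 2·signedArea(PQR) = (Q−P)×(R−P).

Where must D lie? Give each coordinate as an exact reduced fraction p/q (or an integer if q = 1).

1. D_x = -848/75  [2·signedArea(DAC) = -46/75 ∩ 2·signedArea(DBF) = 6/25]
2. D_y = 163/25  [2·signedArea(DAC) = -46/75 ∩ 2·signedArea(DBF) = 6/25]
   → D = (-848/75, 163/25)

D = (-848/75, 163/25)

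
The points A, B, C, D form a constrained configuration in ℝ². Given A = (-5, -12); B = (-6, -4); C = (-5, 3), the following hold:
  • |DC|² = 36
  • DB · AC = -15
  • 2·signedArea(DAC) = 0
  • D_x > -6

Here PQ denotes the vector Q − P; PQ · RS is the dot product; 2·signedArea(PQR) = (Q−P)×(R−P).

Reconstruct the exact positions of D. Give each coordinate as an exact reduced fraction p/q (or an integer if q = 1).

1. D_x = -5  [2·signedArea(DAC) = 0 ∩ DB · AC = -15]
2. D_y = -3  [2·signedArea(DAC) = 0 ∩ DB · AC = -15]
   → D = (-5, -3)

D = (-5, -3)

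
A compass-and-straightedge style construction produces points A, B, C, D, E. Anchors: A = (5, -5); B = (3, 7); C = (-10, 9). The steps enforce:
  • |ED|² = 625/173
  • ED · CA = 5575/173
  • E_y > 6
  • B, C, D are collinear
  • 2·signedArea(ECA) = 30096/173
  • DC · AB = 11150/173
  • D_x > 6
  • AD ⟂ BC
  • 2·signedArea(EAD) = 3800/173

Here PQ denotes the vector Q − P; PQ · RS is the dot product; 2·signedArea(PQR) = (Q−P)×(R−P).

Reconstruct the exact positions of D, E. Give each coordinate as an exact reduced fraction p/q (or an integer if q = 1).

1. D_x = 1169/173  [B, C, D are collinear ∩ AD ⟂ BC]
2. D_y = 1111/173  [B, C, D are collinear ∩ AD ⟂ BC]
   → D = (1169/173, 1111/173)
3. E_x = 844/173  [2·signedArea(ECA) = 30096/173 ∩ ED · CA = 5575/173]
4. E_y = 1161/173  [2·signedArea(ECA) = 30096/173 ∩ ED · CA = 5575/173]
   → E = (844/173, 1161/173)

D = (1169/173, 1111/173)
E = (844/173, 1161/173)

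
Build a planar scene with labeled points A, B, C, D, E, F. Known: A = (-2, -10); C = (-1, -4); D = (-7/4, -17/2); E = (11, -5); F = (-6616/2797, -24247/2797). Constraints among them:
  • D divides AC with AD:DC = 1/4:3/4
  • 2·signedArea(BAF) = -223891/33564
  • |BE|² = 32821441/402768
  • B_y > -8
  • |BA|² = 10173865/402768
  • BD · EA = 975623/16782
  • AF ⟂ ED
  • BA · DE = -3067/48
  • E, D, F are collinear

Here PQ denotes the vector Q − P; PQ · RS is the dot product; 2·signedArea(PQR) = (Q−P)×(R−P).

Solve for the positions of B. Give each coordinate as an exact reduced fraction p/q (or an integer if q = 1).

1. B_x = 25675/11188  [BA · DE = -3067/48 ∩ BD · EA = 975623/16782]
2. B_y = -124013/16782  [BA · DE = -3067/48 ∩ BD · EA = 975623/16782]
   → B = (25675/11188, -124013/16782)

B = (25675/11188, -124013/16782)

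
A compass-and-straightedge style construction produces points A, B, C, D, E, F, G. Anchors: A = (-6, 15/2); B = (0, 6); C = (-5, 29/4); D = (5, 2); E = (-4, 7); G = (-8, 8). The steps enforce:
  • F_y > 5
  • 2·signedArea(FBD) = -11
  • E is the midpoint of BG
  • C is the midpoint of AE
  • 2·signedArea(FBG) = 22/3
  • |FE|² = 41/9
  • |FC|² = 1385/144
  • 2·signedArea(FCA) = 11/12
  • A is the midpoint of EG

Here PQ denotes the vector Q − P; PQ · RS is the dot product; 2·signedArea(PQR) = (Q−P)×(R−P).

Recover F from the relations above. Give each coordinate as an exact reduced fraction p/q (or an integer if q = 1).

F = (-7/3, 17/3)

1. F_x = -7/3  [2·signedArea(FCA) = 11/12 ∩ 2·signedArea(FBD) = -11]
2. F_y = 17/3  [2·signedArea(FCA) = 11/12 ∩ 2·signedArea(FBD) = -11]
   → F = (-7/3, 17/3)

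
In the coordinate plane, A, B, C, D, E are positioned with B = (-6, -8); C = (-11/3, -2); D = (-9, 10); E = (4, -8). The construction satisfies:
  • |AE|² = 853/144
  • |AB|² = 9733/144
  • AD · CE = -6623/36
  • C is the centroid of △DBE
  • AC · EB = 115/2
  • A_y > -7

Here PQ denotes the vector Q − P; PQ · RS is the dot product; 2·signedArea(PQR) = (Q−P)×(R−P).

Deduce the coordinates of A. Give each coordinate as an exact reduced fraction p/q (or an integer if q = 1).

A = (25/12, -13/2)

1. A_x = 25/12  [AD · CE = -6623/36 ∩ AC · EB = 115/2]
2. A_y = -13/2  [AD · CE = -6623/36 ∩ AC · EB = 115/2]
   → A = (25/12, -13/2)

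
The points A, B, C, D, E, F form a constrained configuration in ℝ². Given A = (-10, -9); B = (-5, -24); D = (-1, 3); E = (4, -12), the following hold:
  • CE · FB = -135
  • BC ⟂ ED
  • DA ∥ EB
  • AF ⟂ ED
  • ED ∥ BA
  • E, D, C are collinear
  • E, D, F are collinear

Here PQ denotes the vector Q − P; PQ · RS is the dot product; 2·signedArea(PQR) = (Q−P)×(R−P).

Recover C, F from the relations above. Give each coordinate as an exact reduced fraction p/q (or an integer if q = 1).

C = (67/10, -201/10)
F = (17/10, -51/10)

1. C_x = 67/10  [E, D, C are collinear ∩ BC ⟂ ED]
2. C_y = -201/10  [E, D, C are collinear ∩ BC ⟂ ED]
   → C = (67/10, -201/10)
3. F_x = 17/10  [E, D, F are collinear ∩ AF ⟂ ED]
4. F_y = -51/10  [E, D, F are collinear ∩ AF ⟂ ED]
   → F = (17/10, -51/10)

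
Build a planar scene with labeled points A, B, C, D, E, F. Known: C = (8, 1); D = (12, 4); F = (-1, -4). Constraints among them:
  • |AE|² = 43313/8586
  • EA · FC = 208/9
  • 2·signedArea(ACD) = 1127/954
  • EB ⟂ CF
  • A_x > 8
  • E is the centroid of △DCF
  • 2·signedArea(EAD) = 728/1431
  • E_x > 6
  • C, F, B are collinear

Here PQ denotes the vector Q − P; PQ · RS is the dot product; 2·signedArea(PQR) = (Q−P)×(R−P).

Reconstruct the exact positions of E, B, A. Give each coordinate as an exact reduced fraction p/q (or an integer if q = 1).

A = (7879/954, 1421/954)
B = (683/106, 43/318)
E = (19/3, 1/3)

1. E_x = 19/3  [E is the centroid of △DCF]
2. E_y = 1/3  [E is the centroid of △DCF]
   → E = (19/3, 1/3)
3. B_x = 683/106  [C, F, B are collinear ∩ EB ⟂ CF]
4. B_y = 43/318  [C, F, B are collinear ∩ EB ⟂ CF]
   → B = (683/106, 43/318)
5. A_x = 7879/954  [2·signedArea(ACD) = 1127/954 ∩ EA · FC = 208/9]
6. A_y = 1421/954  [2·signedArea(ACD) = 1127/954 ∩ EA · FC = 208/9]
   → A = (7879/954, 1421/954)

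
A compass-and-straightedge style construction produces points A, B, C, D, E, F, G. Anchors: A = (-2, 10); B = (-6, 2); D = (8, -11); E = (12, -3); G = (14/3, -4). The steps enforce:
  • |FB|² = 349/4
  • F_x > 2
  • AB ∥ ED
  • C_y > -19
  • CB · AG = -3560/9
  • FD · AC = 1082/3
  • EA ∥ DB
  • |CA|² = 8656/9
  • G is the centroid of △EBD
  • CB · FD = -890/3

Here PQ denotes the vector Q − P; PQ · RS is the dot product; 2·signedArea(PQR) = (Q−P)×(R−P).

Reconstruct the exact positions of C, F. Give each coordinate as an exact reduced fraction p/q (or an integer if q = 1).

1. C_x = 34/3  [line -20/3·x + 14·y + 2948/9 = 0 ∩ |CA|² = 8656/9]
2. C_y = -18  [line -20/3·x + 14·y + 2948/9 = 0 ∩ |CA|² = 8656/9]
   → C = (34/3, -18)
3. F_x = 3  [FD · AC = 1082/3 ∩ CB · FD = -890/3]
4. F_y = -1/2  [FD · AC = 1082/3 ∩ CB · FD = -890/3]
   → F = (3, -1/2)

C = (34/3, -18)
F = (3, -1/2)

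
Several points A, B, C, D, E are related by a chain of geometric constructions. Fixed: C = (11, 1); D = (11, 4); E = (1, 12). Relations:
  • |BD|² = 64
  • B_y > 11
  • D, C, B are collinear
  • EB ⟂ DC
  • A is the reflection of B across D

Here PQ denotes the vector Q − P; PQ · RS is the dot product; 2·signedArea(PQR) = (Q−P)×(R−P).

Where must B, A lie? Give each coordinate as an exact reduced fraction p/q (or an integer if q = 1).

1. B_x = 11  [D, C, B are collinear ∩ EB ⟂ DC]
2. B_y = 12  [D, C, B are collinear ∩ EB ⟂ DC]
   → B = (11, 12)
3. A_x = 11  [A is the reflection of B across D]
4. A_y = -4  [A is the reflection of B across D]
   → A = (11, -4)

A = (11, -4)
B = (11, 12)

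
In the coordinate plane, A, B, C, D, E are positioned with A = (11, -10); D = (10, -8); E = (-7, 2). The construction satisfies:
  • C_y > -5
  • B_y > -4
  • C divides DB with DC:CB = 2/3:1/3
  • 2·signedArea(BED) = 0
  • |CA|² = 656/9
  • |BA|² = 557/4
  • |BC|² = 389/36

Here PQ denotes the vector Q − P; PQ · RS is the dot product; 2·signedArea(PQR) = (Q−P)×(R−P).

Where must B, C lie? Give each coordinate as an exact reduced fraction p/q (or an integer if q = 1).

1. B_x = 3/2  [line 10·x + 17·y + 36 = 0 ∩ |BA|² = 557/4]
2. B_y = -3  [line 10·x + 17·y + 36 = 0 ∩ |BA|² = 557/4]
   → B = (3/2, -3)
3. C_x = 13/3  [C divides DB with DC:CB = 2/3:1/3]
4. C_y = -14/3  [C divides DB with DC:CB = 2/3:1/3]
   → C = (13/3, -14/3)

B = (3/2, -3)
C = (13/3, -14/3)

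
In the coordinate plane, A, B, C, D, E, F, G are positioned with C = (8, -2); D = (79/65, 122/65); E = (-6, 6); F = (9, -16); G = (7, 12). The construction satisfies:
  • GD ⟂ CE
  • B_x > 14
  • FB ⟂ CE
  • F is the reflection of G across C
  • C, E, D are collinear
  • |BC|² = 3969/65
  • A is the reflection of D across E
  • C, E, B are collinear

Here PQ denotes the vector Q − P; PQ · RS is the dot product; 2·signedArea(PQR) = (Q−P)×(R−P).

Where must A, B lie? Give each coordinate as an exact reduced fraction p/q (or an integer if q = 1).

1. A_x = -859/65  [A is the reflection of D across E]
2. A_y = 658/65  [A is the reflection of D across E]
   → A = (-859/65, 658/65)
3. B_x = 961/65  [C, E, B are collinear ∩ FB ⟂ CE]
4. B_y = -382/65  [C, E, B are collinear ∩ FB ⟂ CE]
   → B = (961/65, -382/65)

A = (-859/65, 658/65)
B = (961/65, -382/65)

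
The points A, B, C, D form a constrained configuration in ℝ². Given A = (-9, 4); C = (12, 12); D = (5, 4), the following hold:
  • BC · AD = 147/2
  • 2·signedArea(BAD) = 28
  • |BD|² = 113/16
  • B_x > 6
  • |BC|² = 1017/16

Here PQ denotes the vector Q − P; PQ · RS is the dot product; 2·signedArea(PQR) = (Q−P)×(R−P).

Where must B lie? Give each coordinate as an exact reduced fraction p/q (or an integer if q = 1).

1. B_x = 27/4  [BC · AD = 147/2 ∩ 2·signedArea(BAD) = 28]
2. B_y = 6  [BC · AD = 147/2 ∩ 2·signedArea(BAD) = 28]
   → B = (27/4, 6)

B = (27/4, 6)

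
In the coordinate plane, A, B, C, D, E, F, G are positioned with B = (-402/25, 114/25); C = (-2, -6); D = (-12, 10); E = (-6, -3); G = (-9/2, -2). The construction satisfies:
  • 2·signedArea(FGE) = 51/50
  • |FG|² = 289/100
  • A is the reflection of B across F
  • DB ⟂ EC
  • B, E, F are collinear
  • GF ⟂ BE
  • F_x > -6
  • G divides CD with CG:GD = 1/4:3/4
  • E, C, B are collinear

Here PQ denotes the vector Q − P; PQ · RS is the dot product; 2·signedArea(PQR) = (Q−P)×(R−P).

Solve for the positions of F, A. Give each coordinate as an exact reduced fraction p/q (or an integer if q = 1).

1. F_x = -138/25  [B, E, F are collinear ∩ GF ⟂ BE]
2. F_y = -84/25  [B, E, F are collinear ∩ GF ⟂ BE]
   → F = (-138/25, -84/25)
3. A_x = 126/25  [A is the reflection of B across F]
4. A_y = -282/25  [A is the reflection of B across F]
   → A = (126/25, -282/25)

A = (126/25, -282/25)
F = (-138/25, -84/25)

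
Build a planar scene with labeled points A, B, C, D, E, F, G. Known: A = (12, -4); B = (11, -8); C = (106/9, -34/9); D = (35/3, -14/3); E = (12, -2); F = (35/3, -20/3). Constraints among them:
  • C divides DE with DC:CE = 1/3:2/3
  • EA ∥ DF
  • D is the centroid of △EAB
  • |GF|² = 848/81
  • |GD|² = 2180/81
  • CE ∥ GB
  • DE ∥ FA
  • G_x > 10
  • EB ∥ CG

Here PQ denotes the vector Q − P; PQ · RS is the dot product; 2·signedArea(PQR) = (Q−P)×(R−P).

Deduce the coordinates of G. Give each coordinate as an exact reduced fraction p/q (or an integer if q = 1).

G = (97/9, -88/9)

1. G_x = 97/9  [CE ∥ GB ∩ EB ∥ CG]
2. G_y = -88/9  [CE ∥ GB ∩ EB ∥ CG]
   → G = (97/9, -88/9)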